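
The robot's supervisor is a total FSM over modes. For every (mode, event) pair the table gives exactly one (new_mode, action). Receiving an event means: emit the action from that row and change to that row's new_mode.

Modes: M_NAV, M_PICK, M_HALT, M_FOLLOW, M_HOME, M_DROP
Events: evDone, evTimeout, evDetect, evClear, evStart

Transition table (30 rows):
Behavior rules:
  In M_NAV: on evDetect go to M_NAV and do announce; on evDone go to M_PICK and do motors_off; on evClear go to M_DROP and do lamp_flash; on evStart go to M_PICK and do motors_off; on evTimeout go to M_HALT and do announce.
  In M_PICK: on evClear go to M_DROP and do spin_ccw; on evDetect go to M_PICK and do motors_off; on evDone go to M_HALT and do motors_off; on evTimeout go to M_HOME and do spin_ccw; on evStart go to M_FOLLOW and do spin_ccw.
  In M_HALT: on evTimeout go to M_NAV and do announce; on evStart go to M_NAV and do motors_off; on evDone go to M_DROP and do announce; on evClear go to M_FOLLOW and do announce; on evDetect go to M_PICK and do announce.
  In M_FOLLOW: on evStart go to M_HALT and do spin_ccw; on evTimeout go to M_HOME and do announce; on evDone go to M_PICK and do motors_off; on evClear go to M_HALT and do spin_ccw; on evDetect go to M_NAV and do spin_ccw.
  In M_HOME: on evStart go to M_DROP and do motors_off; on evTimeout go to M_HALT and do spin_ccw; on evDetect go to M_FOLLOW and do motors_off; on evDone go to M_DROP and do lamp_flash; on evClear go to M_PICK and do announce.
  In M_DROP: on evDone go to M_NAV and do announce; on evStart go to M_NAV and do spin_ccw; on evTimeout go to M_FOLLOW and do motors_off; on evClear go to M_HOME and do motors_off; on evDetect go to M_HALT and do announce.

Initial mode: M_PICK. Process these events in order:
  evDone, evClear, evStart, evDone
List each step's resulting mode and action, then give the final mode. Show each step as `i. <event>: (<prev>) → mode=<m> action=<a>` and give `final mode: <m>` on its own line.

1. evDone: (M_PICK) → mode=M_HALT action=motors_off
2. evClear: (M_HALT) → mode=M_FOLLOW action=announce
3. evStart: (M_FOLLOW) → mode=M_HALT action=spin_ccw
4. evDone: (M_HALT) → mode=M_DROP action=announce

final mode: M_DROP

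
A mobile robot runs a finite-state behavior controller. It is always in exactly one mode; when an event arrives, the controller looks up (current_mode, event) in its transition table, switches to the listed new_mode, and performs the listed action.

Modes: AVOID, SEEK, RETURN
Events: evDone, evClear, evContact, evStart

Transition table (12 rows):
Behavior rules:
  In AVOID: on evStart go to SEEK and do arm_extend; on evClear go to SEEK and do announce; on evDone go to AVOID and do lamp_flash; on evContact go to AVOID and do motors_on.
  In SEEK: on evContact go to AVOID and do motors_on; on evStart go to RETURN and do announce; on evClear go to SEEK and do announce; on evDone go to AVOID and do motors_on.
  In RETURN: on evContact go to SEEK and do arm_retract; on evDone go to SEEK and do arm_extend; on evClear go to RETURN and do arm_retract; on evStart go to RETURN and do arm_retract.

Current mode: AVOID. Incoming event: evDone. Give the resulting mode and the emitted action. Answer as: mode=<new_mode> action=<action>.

current mode = AVOID; filter table to that mode:
  (AVOID, evStart) → (SEEK, arm_extend)
  (AVOID, evClear) → (SEEK, announce)
  (AVOID, evDone) → (AVOID, lamp_flash)  ← event matches
  (AVOID, evContact) → (AVOID, motors_on)
event = evDone selects (AVOID, lamp_flash)

mode=AVOID action=lamp_flash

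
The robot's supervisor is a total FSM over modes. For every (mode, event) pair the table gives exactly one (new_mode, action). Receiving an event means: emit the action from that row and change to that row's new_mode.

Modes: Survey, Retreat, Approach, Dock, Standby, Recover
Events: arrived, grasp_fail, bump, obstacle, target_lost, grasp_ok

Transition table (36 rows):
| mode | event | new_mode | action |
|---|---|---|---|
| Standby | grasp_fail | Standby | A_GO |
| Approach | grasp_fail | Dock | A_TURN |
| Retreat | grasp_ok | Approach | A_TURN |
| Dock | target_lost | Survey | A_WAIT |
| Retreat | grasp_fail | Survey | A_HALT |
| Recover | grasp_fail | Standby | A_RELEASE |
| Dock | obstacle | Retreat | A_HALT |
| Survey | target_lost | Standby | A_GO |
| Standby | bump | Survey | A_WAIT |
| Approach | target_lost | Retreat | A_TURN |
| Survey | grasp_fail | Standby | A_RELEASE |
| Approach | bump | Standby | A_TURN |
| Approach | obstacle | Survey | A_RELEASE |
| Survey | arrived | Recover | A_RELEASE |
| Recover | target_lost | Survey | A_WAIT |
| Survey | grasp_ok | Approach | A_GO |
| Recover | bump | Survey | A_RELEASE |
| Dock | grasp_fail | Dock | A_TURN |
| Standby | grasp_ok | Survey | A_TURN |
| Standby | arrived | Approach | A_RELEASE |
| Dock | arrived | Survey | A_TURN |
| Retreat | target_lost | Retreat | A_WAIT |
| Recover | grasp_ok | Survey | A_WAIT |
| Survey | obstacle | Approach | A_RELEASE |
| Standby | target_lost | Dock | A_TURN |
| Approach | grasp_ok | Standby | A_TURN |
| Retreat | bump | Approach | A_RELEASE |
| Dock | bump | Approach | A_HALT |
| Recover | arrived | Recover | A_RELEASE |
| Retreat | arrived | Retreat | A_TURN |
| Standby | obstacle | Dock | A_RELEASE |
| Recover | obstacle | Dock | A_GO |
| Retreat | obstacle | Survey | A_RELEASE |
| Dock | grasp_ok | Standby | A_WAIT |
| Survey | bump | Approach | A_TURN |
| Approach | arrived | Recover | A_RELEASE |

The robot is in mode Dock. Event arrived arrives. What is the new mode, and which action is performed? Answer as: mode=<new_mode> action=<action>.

current mode = Dock; filter table to that mode:
  (Dock, target_lost) → (Survey, A_WAIT)
  (Dock, obstacle) → (Retreat, A_HALT)
  (Dock, grasp_fail) → (Dock, A_TURN)
  (Dock, arrived) → (Survey, A_TURN)  ← event matches
  (Dock, bump) → (Approach, A_HALT)
  (Dock, grasp_ok) → (Standby, A_WAIT)
event = arrived selects (Survey, A_TURN)

mode=Survey action=A_TURN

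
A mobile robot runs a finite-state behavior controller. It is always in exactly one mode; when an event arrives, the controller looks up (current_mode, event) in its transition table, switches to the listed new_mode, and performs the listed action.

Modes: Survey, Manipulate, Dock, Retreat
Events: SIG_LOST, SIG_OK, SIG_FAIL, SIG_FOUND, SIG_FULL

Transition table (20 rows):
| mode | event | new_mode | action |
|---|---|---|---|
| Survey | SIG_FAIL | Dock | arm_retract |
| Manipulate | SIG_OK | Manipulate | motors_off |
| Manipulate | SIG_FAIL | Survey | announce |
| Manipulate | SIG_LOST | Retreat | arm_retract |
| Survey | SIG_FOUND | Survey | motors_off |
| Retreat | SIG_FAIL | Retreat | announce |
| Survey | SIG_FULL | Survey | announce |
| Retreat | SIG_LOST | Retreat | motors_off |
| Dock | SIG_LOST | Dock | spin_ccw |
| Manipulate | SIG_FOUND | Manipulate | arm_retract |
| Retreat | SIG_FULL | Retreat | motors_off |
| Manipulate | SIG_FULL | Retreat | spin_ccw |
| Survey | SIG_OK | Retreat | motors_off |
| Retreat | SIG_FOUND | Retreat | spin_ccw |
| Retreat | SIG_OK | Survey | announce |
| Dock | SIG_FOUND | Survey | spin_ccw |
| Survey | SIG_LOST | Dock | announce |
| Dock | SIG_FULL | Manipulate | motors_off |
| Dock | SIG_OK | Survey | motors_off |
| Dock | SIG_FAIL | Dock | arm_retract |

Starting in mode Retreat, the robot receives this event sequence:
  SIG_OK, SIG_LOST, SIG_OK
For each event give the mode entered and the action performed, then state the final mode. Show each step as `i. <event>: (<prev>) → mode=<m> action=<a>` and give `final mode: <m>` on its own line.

1. SIG_OK: (Retreat) → mode=Survey action=announce
2. SIG_LOST: (Survey) → mode=Dock action=announce
3. SIG_OK: (Dock) → mode=Survey action=motors_off

final mode: Survey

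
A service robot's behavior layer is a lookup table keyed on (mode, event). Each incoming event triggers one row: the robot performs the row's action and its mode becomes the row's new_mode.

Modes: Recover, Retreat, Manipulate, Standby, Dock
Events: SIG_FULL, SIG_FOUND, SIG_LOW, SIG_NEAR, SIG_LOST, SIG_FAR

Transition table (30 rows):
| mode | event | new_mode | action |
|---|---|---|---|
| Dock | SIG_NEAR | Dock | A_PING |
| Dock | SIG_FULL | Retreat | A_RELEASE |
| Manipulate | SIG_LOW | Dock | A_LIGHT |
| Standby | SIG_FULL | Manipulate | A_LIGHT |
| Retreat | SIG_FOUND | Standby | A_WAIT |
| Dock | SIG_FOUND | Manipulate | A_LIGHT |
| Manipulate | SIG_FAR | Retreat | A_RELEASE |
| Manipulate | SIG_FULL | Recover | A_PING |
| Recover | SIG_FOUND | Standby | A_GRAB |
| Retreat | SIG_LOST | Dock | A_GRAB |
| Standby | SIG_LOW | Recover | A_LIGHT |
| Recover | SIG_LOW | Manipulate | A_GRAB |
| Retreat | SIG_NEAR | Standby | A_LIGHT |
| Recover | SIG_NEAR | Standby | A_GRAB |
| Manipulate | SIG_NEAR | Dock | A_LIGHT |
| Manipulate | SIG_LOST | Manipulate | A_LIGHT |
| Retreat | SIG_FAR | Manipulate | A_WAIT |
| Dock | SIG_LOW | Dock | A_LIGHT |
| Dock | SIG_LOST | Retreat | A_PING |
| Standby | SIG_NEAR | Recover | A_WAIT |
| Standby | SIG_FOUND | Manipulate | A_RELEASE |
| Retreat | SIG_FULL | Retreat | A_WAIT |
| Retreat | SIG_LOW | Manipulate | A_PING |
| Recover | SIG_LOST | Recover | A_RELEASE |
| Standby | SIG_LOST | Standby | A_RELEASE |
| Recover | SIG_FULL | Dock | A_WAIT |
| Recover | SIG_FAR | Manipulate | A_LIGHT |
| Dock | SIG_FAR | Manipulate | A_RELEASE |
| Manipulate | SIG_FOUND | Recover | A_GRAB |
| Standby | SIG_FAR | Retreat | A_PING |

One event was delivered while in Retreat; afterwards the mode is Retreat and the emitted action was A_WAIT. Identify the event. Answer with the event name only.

SIG_FULL

try SIG_FULL: (Retreat, SIG_FULL) → (Retreat, A_WAIT)  ← matches
try SIG_FOUND: (Retreat, SIG_FOUND) → (Standby, A_WAIT)
try SIG_LOW: (Retreat, SIG_LOW) → (Manipulate, A_PING)
try SIG_NEAR: (Retreat, SIG_NEAR) → (Standby, A_LIGHT)
try SIG_LOST: (Retreat, SIG_LOST) → (Dock, A_GRAB)
try SIG_FAR: (Retreat, SIG_FAR) → (Manipulate, A_WAIT)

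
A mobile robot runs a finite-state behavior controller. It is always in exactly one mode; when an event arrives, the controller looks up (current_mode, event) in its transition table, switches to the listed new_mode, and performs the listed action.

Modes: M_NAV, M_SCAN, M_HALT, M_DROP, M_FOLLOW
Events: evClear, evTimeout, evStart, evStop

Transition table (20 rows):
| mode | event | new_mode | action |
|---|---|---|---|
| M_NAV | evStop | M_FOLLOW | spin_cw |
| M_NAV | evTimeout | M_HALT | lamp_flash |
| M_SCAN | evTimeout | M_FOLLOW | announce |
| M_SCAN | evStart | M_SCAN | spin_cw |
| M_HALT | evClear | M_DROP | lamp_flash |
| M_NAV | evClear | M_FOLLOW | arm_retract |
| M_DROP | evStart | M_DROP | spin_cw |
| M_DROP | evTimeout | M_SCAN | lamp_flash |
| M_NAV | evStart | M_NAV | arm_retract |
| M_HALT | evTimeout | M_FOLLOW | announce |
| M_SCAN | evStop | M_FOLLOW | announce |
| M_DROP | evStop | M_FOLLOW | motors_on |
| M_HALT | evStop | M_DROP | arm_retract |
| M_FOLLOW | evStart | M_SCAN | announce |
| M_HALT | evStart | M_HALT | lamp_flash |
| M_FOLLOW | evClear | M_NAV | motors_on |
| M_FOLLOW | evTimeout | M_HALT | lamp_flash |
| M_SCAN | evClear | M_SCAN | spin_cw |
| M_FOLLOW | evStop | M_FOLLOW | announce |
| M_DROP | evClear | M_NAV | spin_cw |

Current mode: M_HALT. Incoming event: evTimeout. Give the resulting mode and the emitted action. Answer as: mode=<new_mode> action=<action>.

mode=M_FOLLOW action=announce

current mode = M_HALT; filter table to that mode:
  (M_HALT, evClear) → (M_DROP, lamp_flash)
  (M_HALT, evTimeout) → (M_FOLLOW, announce)  ← event matches
  (M_HALT, evStop) → (M_DROP, arm_retract)
  (M_HALT, evStart) → (M_HALT, lamp_flash)
event = evTimeout selects (M_FOLLOW, announce)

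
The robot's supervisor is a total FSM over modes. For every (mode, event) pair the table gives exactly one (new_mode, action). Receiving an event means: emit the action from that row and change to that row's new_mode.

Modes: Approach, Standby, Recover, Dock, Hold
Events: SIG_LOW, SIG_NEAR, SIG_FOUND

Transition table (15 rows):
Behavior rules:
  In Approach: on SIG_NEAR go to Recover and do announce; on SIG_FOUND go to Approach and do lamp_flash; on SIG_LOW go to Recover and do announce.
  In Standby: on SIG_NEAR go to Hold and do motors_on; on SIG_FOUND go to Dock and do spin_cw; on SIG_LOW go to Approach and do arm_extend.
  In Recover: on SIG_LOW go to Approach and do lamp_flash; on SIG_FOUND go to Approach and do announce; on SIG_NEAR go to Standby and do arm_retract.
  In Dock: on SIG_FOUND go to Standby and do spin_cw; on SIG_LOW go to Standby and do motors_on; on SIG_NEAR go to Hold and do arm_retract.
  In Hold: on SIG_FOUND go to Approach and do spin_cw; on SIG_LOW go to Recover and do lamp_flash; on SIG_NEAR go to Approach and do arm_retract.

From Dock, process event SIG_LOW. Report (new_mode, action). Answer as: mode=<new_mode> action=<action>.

current mode = Dock; filter table to that mode:
  (Dock, SIG_FOUND) → (Standby, spin_cw)
  (Dock, SIG_LOW) → (Standby, motors_on)  ← event matches
  (Dock, SIG_NEAR) → (Hold, arm_retract)
event = SIG_LOW selects (Standby, motors_on)

mode=Standby action=motors_on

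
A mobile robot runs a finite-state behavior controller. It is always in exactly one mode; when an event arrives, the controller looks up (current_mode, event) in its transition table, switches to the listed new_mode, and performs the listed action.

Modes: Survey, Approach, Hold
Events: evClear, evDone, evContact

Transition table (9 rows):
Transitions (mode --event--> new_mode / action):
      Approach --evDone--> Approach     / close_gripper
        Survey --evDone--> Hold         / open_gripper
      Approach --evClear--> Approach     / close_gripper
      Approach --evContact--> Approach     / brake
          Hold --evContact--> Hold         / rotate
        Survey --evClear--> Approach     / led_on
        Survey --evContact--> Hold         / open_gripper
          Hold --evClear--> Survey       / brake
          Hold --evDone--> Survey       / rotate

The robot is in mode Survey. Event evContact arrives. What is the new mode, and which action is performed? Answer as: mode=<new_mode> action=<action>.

current mode = Survey; filter table to that mode:
  (Survey, evDone) → (Hold, open_gripper)
  (Survey, evClear) → (Approach, led_on)
  (Survey, evContact) → (Hold, open_gripper)  ← event matches
event = evContact selects (Hold, open_gripper)

mode=Hold action=open_gripper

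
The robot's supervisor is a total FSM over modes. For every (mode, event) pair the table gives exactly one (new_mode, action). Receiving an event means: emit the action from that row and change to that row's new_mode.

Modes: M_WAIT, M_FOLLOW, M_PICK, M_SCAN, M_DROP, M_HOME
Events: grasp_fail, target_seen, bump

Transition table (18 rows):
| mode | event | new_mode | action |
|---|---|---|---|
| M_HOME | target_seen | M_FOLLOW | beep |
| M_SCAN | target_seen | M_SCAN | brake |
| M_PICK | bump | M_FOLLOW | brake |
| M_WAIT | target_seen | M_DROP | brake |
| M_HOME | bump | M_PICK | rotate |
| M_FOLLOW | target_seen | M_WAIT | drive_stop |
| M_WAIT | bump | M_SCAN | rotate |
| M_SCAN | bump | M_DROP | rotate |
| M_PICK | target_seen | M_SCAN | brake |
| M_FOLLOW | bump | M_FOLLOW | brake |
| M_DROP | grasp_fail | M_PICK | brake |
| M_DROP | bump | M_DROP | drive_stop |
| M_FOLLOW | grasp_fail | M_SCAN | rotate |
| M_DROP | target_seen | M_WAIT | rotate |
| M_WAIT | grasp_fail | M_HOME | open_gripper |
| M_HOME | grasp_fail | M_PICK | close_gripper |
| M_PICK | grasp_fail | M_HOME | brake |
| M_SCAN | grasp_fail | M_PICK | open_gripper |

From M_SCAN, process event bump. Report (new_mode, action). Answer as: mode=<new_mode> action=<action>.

mode=M_DROP action=rotate

current mode = M_SCAN; filter table to that mode:
  (M_SCAN, target_seen) → (M_SCAN, brake)
  (M_SCAN, bump) → (M_DROP, rotate)  ← event matches
  (M_SCAN, grasp_fail) → (M_PICK, open_gripper)
event = bump selects (M_DROP, rotate)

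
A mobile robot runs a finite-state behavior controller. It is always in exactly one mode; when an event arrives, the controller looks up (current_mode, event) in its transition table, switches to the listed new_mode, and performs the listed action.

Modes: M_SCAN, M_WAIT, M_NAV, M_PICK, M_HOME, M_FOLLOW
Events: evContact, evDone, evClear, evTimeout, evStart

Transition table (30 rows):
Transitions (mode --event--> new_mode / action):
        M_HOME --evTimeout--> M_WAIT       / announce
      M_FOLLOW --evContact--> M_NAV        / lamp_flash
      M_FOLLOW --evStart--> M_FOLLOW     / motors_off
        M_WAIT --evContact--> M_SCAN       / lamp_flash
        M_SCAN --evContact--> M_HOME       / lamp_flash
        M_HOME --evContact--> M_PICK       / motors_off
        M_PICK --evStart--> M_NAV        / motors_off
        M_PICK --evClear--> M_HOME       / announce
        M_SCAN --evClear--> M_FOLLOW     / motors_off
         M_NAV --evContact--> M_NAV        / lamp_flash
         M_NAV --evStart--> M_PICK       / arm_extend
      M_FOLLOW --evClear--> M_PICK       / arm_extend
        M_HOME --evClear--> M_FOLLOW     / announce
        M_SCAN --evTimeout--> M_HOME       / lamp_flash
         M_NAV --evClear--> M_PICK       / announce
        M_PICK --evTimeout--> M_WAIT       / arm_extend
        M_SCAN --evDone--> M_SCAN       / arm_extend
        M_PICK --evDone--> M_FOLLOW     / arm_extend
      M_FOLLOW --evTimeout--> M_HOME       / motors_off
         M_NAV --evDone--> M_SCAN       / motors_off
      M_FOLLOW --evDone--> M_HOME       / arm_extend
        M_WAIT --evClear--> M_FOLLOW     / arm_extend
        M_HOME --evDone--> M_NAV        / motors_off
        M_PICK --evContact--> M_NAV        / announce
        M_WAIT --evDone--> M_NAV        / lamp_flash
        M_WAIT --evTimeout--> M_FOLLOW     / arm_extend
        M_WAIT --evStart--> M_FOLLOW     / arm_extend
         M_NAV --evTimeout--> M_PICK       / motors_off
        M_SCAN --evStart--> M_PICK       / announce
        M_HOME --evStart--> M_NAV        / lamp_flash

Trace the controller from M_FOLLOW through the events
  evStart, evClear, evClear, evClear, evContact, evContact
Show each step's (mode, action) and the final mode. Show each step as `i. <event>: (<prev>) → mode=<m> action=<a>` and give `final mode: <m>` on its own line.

final mode: M_NAV

1. evStart: (M_FOLLOW) → mode=M_FOLLOW action=motors_off
2. evClear: (M_FOLLOW) → mode=M_PICK action=arm_extend
3. evClear: (M_PICK) → mode=M_HOME action=announce
4. evClear: (M_HOME) → mode=M_FOLLOW action=announce
5. evContact: (M_FOLLOW) → mode=M_NAV action=lamp_flash
6. evContact: (M_NAV) → mode=M_NAV action=lamp_flash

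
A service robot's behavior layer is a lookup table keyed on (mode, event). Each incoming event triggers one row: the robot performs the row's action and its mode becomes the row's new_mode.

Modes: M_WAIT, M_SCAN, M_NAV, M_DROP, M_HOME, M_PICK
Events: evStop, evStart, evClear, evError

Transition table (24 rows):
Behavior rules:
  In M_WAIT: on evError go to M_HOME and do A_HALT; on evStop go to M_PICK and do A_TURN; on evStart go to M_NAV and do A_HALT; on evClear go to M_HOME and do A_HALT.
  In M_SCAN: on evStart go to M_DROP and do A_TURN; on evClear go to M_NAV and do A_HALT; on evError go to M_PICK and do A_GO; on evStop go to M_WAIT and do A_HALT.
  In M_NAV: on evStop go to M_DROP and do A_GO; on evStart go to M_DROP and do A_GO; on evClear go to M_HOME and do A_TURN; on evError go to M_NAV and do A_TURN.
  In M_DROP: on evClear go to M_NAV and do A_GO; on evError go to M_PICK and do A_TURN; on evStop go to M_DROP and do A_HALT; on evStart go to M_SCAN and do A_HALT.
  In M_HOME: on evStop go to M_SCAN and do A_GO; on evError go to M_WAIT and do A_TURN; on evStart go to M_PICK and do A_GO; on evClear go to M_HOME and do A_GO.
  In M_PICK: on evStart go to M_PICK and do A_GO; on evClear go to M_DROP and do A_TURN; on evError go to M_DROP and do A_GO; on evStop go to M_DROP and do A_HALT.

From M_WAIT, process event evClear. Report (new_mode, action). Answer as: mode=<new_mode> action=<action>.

mode=M_HOME action=A_HALT

current mode = M_WAIT; filter table to that mode:
  (M_WAIT, evError) → (M_HOME, A_HALT)
  (M_WAIT, evStop) → (M_PICK, A_TURN)
  (M_WAIT, evStart) → (M_NAV, A_HALT)
  (M_WAIT, evClear) → (M_HOME, A_HALT)  ← event matches
event = evClear selects (M_HOME, A_HALT)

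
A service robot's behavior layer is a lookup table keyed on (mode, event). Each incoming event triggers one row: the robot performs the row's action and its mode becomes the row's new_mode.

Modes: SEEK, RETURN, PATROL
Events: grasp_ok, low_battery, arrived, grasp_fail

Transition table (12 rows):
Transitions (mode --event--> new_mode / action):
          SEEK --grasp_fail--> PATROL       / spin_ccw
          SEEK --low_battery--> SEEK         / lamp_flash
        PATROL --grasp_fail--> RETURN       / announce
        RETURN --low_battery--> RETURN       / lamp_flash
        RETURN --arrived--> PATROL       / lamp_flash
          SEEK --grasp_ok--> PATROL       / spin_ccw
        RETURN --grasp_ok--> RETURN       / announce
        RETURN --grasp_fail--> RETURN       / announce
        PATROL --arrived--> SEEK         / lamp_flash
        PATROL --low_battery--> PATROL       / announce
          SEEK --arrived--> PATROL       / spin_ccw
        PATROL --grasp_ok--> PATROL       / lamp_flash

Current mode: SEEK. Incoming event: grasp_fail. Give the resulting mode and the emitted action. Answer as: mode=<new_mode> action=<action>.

mode=PATROL action=spin_ccw

current mode = SEEK; filter table to that mode:
  (SEEK, grasp_fail) → (PATROL, spin_ccw)  ← event matches
  (SEEK, low_battery) → (SEEK, lamp_flash)
  (SEEK, grasp_ok) → (PATROL, spin_ccw)
  (SEEK, arrived) → (PATROL, spin_ccw)
event = grasp_fail selects (PATROL, spin_ccw)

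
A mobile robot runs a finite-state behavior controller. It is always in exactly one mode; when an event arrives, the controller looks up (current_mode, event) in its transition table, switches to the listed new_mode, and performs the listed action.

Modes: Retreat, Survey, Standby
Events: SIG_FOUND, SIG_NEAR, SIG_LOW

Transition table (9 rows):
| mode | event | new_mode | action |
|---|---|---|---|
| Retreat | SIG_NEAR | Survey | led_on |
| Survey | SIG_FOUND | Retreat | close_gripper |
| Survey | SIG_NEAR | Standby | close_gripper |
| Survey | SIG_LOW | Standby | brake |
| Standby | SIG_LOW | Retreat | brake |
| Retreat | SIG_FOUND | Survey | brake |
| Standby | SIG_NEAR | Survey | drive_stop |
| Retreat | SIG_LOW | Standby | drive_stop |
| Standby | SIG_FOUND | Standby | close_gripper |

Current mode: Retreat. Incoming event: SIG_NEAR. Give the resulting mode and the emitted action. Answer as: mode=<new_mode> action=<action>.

current mode = Retreat; filter table to that mode:
  (Retreat, SIG_NEAR) → (Survey, led_on)  ← event matches
  (Retreat, SIG_FOUND) → (Survey, brake)
  (Retreat, SIG_LOW) → (Standby, drive_stop)
event = SIG_NEAR selects (Survey, led_on)

mode=Survey action=led_on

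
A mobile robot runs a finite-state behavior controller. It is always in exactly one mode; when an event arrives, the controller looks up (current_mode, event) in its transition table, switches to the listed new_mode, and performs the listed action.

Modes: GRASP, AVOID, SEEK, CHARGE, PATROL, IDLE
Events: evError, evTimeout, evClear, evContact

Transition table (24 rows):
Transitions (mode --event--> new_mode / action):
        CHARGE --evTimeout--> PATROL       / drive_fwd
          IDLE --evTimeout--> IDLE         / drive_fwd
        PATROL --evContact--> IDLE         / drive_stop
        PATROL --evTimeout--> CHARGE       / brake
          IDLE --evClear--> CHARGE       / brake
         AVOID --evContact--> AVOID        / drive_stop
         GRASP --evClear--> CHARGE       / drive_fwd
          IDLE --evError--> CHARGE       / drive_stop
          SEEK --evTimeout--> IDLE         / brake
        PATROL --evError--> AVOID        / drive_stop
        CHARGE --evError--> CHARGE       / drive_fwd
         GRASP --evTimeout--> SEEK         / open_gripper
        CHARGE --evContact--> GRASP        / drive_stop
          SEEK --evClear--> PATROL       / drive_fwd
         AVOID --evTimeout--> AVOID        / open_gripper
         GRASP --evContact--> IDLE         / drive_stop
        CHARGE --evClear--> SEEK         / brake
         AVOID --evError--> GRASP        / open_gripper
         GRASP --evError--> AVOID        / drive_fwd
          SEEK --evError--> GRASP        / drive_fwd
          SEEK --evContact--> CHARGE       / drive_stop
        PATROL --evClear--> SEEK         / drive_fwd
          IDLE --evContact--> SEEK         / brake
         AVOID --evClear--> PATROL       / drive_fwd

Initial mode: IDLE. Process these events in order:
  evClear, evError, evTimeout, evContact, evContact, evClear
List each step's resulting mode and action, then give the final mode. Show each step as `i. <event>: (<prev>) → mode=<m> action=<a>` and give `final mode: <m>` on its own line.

final mode: PATROL

1. evClear: (IDLE) → mode=CHARGE action=brake
2. evError: (CHARGE) → mode=CHARGE action=drive_fwd
3. evTimeout: (CHARGE) → mode=PATROL action=drive_fwd
4. evContact: (PATROL) → mode=IDLE action=drive_stop
5. evContact: (IDLE) → mode=SEEK action=brake
6. evClear: (SEEK) → mode=PATROL action=drive_fwd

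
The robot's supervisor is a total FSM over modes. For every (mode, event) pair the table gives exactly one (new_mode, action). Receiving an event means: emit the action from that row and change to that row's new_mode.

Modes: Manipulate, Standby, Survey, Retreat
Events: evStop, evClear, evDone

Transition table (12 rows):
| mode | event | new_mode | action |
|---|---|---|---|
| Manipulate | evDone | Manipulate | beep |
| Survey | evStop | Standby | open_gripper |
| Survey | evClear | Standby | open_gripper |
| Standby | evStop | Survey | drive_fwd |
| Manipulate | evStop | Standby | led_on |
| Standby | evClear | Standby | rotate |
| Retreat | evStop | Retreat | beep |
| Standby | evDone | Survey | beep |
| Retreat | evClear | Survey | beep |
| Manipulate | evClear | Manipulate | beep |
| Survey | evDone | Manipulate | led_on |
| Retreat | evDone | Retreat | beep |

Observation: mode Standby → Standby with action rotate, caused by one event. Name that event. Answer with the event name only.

evClear

try evStop: (Standby, evStop) → (Survey, drive_fwd)
try evClear: (Standby, evClear) → (Standby, rotate)  ← matches
try evDone: (Standby, evDone) → (Survey, beep)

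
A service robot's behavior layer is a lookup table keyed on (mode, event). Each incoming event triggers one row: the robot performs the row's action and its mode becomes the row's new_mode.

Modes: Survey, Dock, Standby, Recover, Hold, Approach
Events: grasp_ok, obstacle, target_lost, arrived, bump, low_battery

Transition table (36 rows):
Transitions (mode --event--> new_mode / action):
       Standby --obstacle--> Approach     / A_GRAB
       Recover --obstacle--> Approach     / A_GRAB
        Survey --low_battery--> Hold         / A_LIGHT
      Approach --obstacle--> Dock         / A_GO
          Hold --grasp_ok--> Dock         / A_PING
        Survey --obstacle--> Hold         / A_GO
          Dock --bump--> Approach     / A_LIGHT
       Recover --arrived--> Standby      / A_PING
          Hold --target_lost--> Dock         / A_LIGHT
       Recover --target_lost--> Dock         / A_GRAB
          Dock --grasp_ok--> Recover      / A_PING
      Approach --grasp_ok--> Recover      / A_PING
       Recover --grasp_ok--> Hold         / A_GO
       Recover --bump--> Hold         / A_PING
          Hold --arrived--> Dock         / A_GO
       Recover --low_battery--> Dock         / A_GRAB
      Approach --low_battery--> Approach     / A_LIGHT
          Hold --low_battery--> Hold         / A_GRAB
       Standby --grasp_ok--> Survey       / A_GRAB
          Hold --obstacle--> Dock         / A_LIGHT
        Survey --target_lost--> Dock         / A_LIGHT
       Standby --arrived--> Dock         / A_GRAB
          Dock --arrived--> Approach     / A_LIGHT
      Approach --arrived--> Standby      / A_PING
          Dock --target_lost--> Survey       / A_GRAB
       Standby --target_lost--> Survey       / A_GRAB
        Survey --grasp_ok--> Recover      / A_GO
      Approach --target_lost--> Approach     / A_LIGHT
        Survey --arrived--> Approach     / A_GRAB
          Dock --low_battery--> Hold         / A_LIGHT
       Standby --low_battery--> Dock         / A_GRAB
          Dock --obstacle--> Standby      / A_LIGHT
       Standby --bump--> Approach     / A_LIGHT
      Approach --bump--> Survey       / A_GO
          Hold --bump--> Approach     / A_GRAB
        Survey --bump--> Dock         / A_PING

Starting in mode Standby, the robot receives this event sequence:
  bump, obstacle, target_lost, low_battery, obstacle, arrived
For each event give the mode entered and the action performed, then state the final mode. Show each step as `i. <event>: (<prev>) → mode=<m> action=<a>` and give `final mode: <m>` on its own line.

1. bump: (Standby) → mode=Approach action=A_LIGHT
2. obstacle: (Approach) → mode=Dock action=A_GO
3. target_lost: (Dock) → mode=Survey action=A_GRAB
4. low_battery: (Survey) → mode=Hold action=A_LIGHT
5. obstacle: (Hold) → mode=Dock action=A_LIGHT
6. arrived: (Dock) → mode=Approach action=A_LIGHT

final mode: Approach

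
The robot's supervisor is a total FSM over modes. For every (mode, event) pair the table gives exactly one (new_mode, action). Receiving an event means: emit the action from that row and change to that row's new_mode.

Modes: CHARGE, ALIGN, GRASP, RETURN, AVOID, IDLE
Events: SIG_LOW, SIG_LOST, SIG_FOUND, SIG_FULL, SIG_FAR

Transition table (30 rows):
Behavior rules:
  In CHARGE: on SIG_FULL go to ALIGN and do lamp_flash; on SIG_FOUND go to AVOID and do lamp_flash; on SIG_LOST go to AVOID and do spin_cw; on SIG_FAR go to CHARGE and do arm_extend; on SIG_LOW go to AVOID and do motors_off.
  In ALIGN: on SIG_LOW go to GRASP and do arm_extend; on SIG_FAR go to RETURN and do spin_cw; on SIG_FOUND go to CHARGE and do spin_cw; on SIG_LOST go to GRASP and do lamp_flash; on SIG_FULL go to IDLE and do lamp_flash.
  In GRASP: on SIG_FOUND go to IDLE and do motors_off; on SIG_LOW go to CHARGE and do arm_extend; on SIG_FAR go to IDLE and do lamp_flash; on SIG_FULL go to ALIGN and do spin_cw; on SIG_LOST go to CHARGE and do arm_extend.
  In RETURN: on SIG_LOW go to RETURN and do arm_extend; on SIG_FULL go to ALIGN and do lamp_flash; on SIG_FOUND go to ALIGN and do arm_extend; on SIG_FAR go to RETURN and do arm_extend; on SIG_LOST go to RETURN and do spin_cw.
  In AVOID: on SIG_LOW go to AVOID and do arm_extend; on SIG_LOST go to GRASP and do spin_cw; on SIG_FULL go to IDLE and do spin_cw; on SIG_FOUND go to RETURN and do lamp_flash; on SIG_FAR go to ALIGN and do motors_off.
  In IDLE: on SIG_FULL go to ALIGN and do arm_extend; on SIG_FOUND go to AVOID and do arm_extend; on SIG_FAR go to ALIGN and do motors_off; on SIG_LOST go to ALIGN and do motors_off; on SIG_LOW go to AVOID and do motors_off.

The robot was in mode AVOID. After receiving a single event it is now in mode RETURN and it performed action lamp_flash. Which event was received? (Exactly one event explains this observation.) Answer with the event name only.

SIG_FOUND

try SIG_LOW: (AVOID, SIG_LOW) → (AVOID, arm_extend)
try SIG_LOST: (AVOID, SIG_LOST) → (GRASP, spin_cw)
try SIG_FOUND: (AVOID, SIG_FOUND) → (RETURN, lamp_flash)  ← matches
try SIG_FULL: (AVOID, SIG_FULL) → (IDLE, spin_cw)
try SIG_FAR: (AVOID, SIG_FAR) → (ALIGN, motors_off)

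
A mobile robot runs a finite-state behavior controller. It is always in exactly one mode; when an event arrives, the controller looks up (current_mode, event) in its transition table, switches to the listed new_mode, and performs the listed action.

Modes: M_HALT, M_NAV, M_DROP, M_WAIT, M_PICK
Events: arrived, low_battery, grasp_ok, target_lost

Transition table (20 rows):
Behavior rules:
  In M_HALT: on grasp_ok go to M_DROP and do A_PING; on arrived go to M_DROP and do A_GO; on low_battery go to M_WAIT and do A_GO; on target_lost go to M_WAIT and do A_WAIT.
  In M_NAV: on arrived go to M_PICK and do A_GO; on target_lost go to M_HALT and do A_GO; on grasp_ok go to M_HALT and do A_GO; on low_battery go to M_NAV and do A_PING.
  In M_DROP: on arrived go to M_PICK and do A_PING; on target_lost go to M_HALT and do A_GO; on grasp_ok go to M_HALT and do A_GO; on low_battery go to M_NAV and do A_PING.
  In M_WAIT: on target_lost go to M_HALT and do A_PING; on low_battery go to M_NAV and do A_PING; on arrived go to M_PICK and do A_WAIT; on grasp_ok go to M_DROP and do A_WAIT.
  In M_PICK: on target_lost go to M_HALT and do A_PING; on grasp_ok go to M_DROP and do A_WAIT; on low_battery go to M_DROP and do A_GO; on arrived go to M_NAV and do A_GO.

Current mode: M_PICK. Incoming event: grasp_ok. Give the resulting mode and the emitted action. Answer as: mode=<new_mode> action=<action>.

current mode = M_PICK; filter table to that mode:
  (M_PICK, target_lost) → (M_HALT, A_PING)
  (M_PICK, grasp_ok) → (M_DROP, A_WAIT)  ← event matches
  (M_PICK, low_battery) → (M_DROP, A_GO)
  (M_PICK, arrived) → (M_NAV, A_GO)
event = grasp_ok selects (M_DROP, A_WAIT)

mode=M_DROP action=A_WAIT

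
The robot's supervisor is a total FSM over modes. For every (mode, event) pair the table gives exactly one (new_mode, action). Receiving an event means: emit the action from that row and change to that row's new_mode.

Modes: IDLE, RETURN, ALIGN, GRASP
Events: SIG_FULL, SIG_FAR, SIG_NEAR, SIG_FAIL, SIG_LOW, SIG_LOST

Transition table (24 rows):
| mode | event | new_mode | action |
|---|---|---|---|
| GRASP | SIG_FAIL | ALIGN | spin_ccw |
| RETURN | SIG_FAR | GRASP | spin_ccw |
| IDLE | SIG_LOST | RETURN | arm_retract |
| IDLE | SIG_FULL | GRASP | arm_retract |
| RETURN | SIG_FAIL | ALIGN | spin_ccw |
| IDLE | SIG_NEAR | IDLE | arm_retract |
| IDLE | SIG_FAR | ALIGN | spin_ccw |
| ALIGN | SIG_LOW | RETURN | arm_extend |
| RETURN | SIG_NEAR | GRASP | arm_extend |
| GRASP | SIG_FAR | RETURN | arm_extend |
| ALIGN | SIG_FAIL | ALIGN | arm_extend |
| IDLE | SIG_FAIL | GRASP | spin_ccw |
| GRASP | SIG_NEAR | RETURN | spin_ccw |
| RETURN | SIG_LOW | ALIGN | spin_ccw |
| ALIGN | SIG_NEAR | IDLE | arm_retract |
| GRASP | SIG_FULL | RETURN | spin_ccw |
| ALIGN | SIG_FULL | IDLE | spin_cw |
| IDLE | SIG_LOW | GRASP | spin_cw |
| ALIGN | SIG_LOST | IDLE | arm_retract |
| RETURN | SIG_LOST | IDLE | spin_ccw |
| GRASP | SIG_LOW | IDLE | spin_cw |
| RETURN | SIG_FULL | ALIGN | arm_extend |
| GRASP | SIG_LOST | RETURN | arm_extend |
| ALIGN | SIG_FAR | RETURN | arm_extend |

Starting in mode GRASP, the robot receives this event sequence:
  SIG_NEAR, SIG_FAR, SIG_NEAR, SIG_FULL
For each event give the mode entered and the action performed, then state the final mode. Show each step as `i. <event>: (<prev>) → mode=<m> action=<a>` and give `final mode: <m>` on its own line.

final mode: ALIGN

1. SIG_NEAR: (GRASP) → mode=RETURN action=spin_ccw
2. SIG_FAR: (RETURN) → mode=GRASP action=spin_ccw
3. SIG_NEAR: (GRASP) → mode=RETURN action=spin_ccw
4. SIG_FULL: (RETURN) → mode=ALIGN action=arm_extend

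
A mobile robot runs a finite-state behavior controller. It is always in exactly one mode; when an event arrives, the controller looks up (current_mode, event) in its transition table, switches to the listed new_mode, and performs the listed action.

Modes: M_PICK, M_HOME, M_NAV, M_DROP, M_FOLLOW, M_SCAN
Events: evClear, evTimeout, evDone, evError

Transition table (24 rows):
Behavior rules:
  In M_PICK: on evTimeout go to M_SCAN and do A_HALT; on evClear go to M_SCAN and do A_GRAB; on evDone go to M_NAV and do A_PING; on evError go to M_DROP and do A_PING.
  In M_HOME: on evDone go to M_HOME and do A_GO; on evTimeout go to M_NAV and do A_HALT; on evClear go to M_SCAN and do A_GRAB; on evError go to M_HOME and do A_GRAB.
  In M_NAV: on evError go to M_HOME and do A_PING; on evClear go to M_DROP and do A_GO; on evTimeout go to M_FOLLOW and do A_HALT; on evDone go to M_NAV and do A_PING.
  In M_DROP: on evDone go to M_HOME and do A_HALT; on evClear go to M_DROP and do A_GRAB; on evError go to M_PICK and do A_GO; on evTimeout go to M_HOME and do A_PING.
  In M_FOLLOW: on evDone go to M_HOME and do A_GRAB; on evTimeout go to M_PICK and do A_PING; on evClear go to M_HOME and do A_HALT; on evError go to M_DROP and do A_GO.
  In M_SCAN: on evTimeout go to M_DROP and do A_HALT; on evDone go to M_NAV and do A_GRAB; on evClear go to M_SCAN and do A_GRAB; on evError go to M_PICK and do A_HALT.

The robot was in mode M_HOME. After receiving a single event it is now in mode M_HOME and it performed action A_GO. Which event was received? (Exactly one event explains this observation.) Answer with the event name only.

evDone

try evClear: (M_HOME, evClear) → (M_SCAN, A_GRAB)
try evTimeout: (M_HOME, evTimeout) → (M_NAV, A_HALT)
try evDone: (M_HOME, evDone) → (M_HOME, A_GO)  ← matches
try evError: (M_HOME, evError) → (M_HOME, A_GRAB)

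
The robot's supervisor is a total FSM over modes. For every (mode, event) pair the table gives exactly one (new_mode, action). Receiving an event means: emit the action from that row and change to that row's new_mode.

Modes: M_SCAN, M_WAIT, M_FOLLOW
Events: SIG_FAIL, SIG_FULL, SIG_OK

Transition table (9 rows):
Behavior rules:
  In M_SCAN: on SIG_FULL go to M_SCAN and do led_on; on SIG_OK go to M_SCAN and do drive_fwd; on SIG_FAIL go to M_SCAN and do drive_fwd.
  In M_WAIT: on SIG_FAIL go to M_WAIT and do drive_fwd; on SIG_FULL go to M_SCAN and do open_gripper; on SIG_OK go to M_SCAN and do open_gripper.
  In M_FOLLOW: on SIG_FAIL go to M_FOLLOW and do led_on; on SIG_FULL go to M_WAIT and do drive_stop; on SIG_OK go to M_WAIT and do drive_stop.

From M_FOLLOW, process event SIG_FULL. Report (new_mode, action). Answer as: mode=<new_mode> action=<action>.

current mode = M_FOLLOW; filter table to that mode:
  (M_FOLLOW, SIG_FAIL) → (M_FOLLOW, led_on)
  (M_FOLLOW, SIG_FULL) → (M_WAIT, drive_stop)  ← event matches
  (M_FOLLOW, SIG_OK) → (M_WAIT, drive_stop)
event = SIG_FULL selects (M_WAIT, drive_stop)

mode=M_WAIT action=drive_stop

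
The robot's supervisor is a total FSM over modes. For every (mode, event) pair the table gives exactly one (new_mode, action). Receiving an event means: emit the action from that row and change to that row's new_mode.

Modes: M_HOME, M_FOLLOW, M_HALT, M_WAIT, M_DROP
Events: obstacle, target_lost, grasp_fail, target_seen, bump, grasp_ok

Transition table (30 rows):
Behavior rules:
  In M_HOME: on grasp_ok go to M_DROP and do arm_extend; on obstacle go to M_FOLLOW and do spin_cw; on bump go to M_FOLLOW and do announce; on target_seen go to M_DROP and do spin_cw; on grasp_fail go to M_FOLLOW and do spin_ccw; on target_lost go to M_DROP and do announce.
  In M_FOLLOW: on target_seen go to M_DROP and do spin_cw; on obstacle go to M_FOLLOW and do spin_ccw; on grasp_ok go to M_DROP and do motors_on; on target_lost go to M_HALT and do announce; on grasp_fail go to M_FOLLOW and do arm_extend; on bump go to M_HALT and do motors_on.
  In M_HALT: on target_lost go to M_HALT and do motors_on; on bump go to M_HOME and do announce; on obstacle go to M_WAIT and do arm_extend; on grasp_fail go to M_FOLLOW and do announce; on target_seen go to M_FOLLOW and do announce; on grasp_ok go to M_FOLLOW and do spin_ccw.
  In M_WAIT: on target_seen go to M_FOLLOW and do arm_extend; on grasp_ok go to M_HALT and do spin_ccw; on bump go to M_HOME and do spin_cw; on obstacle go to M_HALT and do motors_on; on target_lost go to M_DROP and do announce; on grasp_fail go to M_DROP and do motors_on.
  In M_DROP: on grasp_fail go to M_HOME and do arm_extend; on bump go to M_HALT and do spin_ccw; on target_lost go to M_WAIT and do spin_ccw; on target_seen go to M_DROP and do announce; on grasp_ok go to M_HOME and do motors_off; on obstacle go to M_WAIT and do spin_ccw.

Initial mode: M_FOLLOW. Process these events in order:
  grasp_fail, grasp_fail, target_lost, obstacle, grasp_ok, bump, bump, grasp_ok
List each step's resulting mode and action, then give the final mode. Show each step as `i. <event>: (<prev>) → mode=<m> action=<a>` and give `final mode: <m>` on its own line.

final mode: M_DROP

1. grasp_fail: (M_FOLLOW) → mode=M_FOLLOW action=arm_extend
2. grasp_fail: (M_FOLLOW) → mode=M_FOLLOW action=arm_extend
3. target_lost: (M_FOLLOW) → mode=M_HALT action=announce
4. obstacle: (M_HALT) → mode=M_WAIT action=arm_extend
5. grasp_ok: (M_WAIT) → mode=M_HALT action=spin_ccw
6. bump: (M_HALT) → mode=M_HOME action=announce
7. bump: (M_HOME) → mode=M_FOLLOW action=announce
8. grasp_ok: (M_FOLLOW) → mode=M_DROP action=motors_on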